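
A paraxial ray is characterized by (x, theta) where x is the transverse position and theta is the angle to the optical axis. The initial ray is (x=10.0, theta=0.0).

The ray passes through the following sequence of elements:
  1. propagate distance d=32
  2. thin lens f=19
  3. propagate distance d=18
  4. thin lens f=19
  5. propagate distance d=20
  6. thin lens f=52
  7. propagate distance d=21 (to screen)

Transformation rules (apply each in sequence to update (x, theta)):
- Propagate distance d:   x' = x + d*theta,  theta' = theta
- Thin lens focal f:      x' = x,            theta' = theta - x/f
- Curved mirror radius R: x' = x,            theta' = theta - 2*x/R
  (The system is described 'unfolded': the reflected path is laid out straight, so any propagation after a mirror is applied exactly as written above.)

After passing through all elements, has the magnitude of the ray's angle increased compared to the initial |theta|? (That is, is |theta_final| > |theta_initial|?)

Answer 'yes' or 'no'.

Answer: yes

Derivation:
Initial: x=10.0000 theta=0.0000
After 1 (propagate distance d=32): x=10.0000 theta=0.0000
After 2 (thin lens f=19): x=10.0000 theta=-10/19 (≈-0.5263)
After 3 (propagate distance d=18): x=10/19 (≈0.5263) theta=-10/19 (≈-0.5263)
After 4 (thin lens f=19): x=10/19 (≈0.5263) theta=-200/361 (≈-0.5540)
After 5 (propagate distance d=20): x=-3810/361 (≈-10.5540) theta=-200/361 (≈-0.5540)
After 6 (thin lens f=52): x=-3810/361 (≈-10.5540) theta=-3295/9386 (≈-0.3511)
After 7 (propagate distance d=21 (to screen)): x=-168255/9386 (≈-17.9262) theta=-3295/9386 (≈-0.3511)
|theta_initial|=0.0000 |theta_final|=3295/9386 (≈0.3511) -> increased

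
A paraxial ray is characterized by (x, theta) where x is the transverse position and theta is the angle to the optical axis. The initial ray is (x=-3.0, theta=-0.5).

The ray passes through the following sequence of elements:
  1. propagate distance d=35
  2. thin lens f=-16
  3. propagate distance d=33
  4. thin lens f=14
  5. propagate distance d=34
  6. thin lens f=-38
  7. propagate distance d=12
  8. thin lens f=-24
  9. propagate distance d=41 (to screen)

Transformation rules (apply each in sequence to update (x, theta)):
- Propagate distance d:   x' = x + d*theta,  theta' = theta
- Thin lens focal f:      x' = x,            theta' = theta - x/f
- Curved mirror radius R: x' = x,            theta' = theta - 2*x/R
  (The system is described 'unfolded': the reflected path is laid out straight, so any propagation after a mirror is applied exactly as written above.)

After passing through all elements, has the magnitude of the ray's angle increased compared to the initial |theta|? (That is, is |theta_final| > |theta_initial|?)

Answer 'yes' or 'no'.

Answer: yes

Derivation:
Initial: x=-3.0000 theta=-0.5000
After 1 (propagate distance d=35): x=-20.5000 theta=-0.5000
After 2 (thin lens f=-16): x=-20.5000 theta=-57/32 (≈-1.7813)
After 3 (propagate distance d=33): x=-2537/32 (≈-79.2813) theta=-57/32 (≈-1.7813)
After 4 (thin lens f=14): x=-2537/32 (≈-79.2813) theta=1739/448 (≈3.8817)
After 5 (propagate distance d=34): x=2951/56 (≈52.6964) theta=1739/448 (≈3.8817)
After 6 (thin lens f=-38): x=2951/56 (≈52.6964) theta=44845/8512 (≈5.2684)
After 7 (propagate distance d=12): x=35239/304 (≈115.9178) theta=44845/8512 (≈5.2684)
After 8 (thin lens f=-24): x=35239/304 (≈115.9178) theta=515743/51072 (≈10.0984)
After 9 (propagate distance d=41 (to screen)): x=27065615/51072 (≈529.9502) theta=515743/51072 (≈10.0984)
|theta_initial|=0.5000 |theta_final|=515743/51072 (≈10.0984) -> increased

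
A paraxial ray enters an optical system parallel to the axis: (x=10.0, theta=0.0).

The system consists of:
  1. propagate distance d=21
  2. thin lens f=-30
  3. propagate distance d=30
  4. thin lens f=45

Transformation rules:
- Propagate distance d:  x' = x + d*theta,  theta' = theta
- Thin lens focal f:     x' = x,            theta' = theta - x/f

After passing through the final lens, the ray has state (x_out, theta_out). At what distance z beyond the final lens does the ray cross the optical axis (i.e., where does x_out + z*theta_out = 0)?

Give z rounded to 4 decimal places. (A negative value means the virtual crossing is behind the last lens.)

Answer: 180.0000

Derivation:
Initial: x=10.0000 theta=0.0000
After 1 (propagate distance d=21): x=10.0000 theta=0.0000
After 2 (thin lens f=-30): x=10.0000 theta=1/3 (≈0.3333)
After 3 (propagate distance d=30): x=20.0000 theta=1/3 (≈0.3333)
After 4 (thin lens f=45): x=20.0000 theta=-1/9 (≈-0.1111)
z_focus = -x_out/theta_out = -(20.0000)/(-1/9) = 180.0000
Rounded to 4 decimal places: z = 180.0000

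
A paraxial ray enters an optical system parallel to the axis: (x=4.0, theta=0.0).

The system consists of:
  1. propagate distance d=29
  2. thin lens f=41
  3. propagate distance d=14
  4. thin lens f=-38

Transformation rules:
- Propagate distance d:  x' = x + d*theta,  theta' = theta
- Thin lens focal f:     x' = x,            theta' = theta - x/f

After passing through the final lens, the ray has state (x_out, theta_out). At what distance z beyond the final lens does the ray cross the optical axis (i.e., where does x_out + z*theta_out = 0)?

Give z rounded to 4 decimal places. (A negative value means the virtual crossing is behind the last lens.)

Initial: x=4.0000 theta=0.0000
After 1 (propagate distance d=29): x=4.0000 theta=0.0000
After 2 (thin lens f=41): x=4.0000 theta=-4/41 (≈-0.0976)
After 3 (propagate distance d=14): x=108/41 (≈2.6341) theta=-4/41 (≈-0.0976)
After 4 (thin lens f=-38): x=108/41 (≈2.6341) theta=-22/779 (≈-0.0282)
z_focus = -x_out/theta_out = -(108/41)/(-22/779) = 1026/11 ≈ 93.2727
Rounded to 4 decimal places: z = 93.2727

Answer: 93.2727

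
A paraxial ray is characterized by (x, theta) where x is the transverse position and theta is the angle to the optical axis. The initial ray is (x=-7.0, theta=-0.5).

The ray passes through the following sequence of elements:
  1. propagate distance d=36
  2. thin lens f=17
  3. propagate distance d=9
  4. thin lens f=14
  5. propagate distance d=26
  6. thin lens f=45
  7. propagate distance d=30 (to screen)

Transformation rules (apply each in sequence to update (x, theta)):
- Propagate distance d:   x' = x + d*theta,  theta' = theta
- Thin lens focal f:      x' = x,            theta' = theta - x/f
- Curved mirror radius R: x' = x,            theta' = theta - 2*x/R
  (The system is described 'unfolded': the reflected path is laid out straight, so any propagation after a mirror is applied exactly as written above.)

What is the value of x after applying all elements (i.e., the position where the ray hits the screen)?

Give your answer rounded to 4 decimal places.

Initial: x=-7.0000 theta=-0.5000
After 1 (propagate distance d=36): x=-25.0000 theta=-0.5000
After 2 (thin lens f=17): x=-25.0000 theta=33/34 (≈0.9706)
After 3 (propagate distance d=9): x=-553/34 (≈-16.2647) theta=33/34 (≈0.9706)
After 4 (thin lens f=14): x=-553/34 (≈-16.2647) theta=145/68 (≈2.1324)
After 5 (propagate distance d=26): x=666/17 (≈39.1765) theta=145/68 (≈2.1324)
After 6 (thin lens f=45): x=666/17 (≈39.1765) theta=429/340 (≈1.2618)
After 7 (propagate distance d=30 (to screen)): x=2619/34 (≈77.0294) theta=429/340 (≈1.2618)
Rounded to 4 decimal places: x = 77.0294

Answer: 77.0294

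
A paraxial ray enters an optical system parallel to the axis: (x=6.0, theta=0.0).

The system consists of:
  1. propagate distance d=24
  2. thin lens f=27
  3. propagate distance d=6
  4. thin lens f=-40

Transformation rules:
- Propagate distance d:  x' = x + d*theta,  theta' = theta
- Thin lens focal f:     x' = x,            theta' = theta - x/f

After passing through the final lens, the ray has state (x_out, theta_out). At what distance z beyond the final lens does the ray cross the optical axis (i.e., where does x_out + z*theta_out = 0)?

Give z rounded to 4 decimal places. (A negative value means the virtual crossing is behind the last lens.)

Initial: x=6.0000 theta=0.0000
After 1 (propagate distance d=24): x=6.0000 theta=0.0000
After 2 (thin lens f=27): x=6.0000 theta=-2/9 (≈-0.2222)
After 3 (propagate distance d=6): x=14/3 (≈4.6667) theta=-2/9 (≈-0.2222)
After 4 (thin lens f=-40): x=14/3 (≈4.6667) theta=-19/180 (≈-0.1056)
z_focus = -x_out/theta_out = -(14/3)/(-19/180) = 840/19 ≈ 44.2105
Rounded to 4 decimal places: z = 44.2105

Answer: 44.2105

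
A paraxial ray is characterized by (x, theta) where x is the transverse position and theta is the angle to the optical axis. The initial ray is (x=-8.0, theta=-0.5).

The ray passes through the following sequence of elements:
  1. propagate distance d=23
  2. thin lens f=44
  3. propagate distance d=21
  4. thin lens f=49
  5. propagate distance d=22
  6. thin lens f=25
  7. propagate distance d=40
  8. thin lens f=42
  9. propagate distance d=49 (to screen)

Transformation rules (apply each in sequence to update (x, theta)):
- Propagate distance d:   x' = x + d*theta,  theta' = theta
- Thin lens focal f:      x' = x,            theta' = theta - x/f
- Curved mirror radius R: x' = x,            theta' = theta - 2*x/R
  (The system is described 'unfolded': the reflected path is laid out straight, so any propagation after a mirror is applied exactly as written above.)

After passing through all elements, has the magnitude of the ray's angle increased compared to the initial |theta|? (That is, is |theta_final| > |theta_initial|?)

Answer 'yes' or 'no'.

Answer: no

Derivation:
Initial: x=-8.0000 theta=-0.5000
After 1 (propagate distance d=23): x=-19.5000 theta=-0.5000
After 2 (thin lens f=44): x=-19.5000 theta=-5/88 (≈-0.0568)
After 3 (propagate distance d=21): x=-1821/88 (≈-20.6932) theta=-5/88 (≈-0.0568)
After 4 (thin lens f=49): x=-1821/88 (≈-20.6932) theta=197/539 (≈0.3655)
After 5 (propagate distance d=22): x=-54557/4312 (≈-12.6524) theta=197/539 (≈0.3655)
After 6 (thin lens f=25): x=-54557/4312 (≈-12.6524) theta=93957/107800 (≈0.8716)
After 7 (propagate distance d=40): x=478871/21560 (≈22.2111) theta=93957/107800 (≈0.8716)
After 8 (thin lens f=42): x=478871/21560 (≈22.2111) theta=1551839/4527600 (≈0.3428)
After 9 (propagate distance d=49 (to screen)): x=25229003/646800 (≈39.0059) theta=1551839/4527600 (≈0.3428)
|theta_initial|=0.5000 |theta_final|=1551839/4527600 (≈0.3428) -> not increased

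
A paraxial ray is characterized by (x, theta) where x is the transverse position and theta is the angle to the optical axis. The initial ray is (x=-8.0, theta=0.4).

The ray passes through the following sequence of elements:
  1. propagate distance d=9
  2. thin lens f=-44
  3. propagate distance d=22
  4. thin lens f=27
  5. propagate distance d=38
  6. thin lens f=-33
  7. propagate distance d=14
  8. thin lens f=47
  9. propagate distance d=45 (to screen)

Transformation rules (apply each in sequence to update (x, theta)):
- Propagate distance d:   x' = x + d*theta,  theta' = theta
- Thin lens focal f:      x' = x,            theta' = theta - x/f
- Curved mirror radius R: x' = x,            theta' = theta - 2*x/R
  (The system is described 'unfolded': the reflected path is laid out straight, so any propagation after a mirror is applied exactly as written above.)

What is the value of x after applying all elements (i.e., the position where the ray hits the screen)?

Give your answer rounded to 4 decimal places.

Initial: x=-8.0000 theta=0.4000
After 1 (propagate distance d=9): x=-4.4000 theta=0.4000
After 2 (thin lens f=-44): x=-4.4000 theta=0.3000
After 3 (propagate distance d=22): x=2.2000 theta=0.3000
After 4 (thin lens f=27): x=2.2000 theta=59/270 (≈0.2185)
After 5 (propagate distance d=38): x=1418/135 (≈10.5037) theta=59/270 (≈0.2185)
After 6 (thin lens f=-33): x=1418/135 (≈10.5037) theta=4783/8910 (≈0.5368)
After 7 (propagate distance d=14): x=16055/891 (≈18.0191) theta=4783/8910 (≈0.5368)
After 8 (thin lens f=47): x=16055/891 (≈18.0191) theta=649/4230 (≈0.1534)
After 9 (propagate distance d=45 (to screen)): x=2087429/83754 (≈24.9233) theta=649/4230 (≈0.1534)
Rounded to 4 decimal places: x = 24.9233

Answer: 24.9233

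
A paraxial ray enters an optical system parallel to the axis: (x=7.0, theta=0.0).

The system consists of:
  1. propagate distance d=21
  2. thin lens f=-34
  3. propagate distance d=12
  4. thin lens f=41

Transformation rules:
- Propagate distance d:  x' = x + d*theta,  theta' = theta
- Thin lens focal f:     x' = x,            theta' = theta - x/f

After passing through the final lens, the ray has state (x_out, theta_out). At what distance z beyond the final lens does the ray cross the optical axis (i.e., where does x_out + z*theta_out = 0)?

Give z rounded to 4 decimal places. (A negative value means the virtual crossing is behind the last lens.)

Answer: 377.2000

Derivation:
Initial: x=7.0000 theta=0.0000
After 1 (propagate distance d=21): x=7.0000 theta=0.0000
After 2 (thin lens f=-34): x=7.0000 theta=7/34 (≈0.2059)
After 3 (propagate distance d=12): x=161/17 (≈9.4706) theta=7/34 (≈0.2059)
After 4 (thin lens f=41): x=161/17 (≈9.4706) theta=-35/1394 (≈-0.0251)
z_focus = -x_out/theta_out = -(161/17)/(-35/1394) = 377.2000
Rounded to 4 decimal places: z = 377.2000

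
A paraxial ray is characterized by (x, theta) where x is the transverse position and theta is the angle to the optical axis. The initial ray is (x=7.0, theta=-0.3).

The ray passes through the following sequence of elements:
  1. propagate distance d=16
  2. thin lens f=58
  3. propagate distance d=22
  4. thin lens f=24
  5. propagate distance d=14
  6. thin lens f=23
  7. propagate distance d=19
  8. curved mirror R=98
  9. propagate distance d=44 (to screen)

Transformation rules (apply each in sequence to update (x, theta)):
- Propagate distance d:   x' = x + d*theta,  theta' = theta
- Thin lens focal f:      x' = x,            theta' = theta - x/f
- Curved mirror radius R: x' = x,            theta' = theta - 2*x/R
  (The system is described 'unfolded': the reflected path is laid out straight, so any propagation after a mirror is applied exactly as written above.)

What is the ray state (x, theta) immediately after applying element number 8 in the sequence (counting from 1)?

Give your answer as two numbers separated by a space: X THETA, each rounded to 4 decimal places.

Initial: x=7.0000 theta=-0.3000
After 1 (propagate distance d=16): x=2.2000 theta=-0.3000
After 2 (thin lens f=58): x=2.2000 theta=-49/145 (≈-0.3379)
After 3 (propagate distance d=22): x=-759/145 (≈-5.2345) theta=-49/145 (≈-0.3379)
After 4 (thin lens f=24): x=-759/145 (≈-5.2345) theta=-139/1160 (≈-0.1198)
After 5 (propagate distance d=14): x=-4009/580 (≈-6.9121) theta=-139/1160 (≈-0.1198)
After 6 (thin lens f=23): x=-4009/580 (≈-6.9121) theta=4821/26680 (≈0.1807)
After 7 (propagate distance d=19): x=-18563/5336 (≈-3.4788) theta=4821/26680 (≈0.1807)
After 8 (curved mirror R=98): x=-18563/5336 (≈-3.4788) theta=82261/326830 (≈0.2517)
Rounded to 4 decimal places: x = -3.4788, theta = 0.2517

Answer: -3.4788 0.2517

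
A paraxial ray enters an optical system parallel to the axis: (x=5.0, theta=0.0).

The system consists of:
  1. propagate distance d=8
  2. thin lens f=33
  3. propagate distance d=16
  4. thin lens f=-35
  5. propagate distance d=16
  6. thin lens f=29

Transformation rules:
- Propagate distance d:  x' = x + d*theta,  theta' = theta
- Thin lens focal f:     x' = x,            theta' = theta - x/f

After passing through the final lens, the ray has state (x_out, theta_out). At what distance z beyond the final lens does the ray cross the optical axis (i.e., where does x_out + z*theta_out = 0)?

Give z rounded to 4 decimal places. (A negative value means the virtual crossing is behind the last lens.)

Initial: x=5.0000 theta=0.0000
After 1 (propagate distance d=8): x=5.0000 theta=0.0000
After 2 (thin lens f=33): x=5.0000 theta=-5/33 (≈-0.1515)
After 3 (propagate distance d=16): x=85/33 (≈2.5758) theta=-5/33 (≈-0.1515)
After 4 (thin lens f=-35): x=85/33 (≈2.5758) theta=-6/77 (≈-0.0779)
After 5 (propagate distance d=16): x=307/231 (≈1.3290) theta=-6/77 (≈-0.0779)
After 6 (thin lens f=29): x=307/231 (≈1.3290) theta=-829/6699 (≈-0.1237)
z_focus = -x_out/theta_out = -(307/231)/(-829/6699) = 8903/829 ≈ 10.7394
Rounded to 4 decimal places: z = 10.7394

Answer: 10.7394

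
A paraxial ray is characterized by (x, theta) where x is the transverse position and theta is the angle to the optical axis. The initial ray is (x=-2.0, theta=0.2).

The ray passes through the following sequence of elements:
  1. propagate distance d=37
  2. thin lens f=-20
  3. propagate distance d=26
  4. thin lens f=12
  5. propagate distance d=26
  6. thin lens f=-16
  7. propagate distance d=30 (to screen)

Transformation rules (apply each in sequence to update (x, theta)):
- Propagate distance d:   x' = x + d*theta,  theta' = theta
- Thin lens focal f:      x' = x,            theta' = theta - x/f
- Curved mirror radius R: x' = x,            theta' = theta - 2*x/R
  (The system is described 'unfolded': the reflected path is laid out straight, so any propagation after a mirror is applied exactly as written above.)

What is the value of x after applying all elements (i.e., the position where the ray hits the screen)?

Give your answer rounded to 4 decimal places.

Answer: -53.9179

Derivation:
Initial: x=-2.0000 theta=0.2000
After 1 (propagate distance d=37): x=5.4000 theta=0.2000
After 2 (thin lens f=-20): x=5.4000 theta=0.4700
After 3 (propagate distance d=26): x=17.6200 theta=0.4700
After 4 (thin lens f=12): x=17.6200 theta=-599/600 (≈-0.9983)
After 5 (propagate distance d=26): x=-2501/300 (≈-8.3367) theta=-599/600 (≈-0.9983)
After 6 (thin lens f=-16): x=-2501/300 (≈-8.3367) theta=-2431/1600 (≈-1.5194)
After 7 (propagate distance d=30 (to screen)): x=-129403/2400 (≈-53.9179) theta=-2431/1600 (≈-1.5194)
Rounded to 4 decimal places: x = -53.9179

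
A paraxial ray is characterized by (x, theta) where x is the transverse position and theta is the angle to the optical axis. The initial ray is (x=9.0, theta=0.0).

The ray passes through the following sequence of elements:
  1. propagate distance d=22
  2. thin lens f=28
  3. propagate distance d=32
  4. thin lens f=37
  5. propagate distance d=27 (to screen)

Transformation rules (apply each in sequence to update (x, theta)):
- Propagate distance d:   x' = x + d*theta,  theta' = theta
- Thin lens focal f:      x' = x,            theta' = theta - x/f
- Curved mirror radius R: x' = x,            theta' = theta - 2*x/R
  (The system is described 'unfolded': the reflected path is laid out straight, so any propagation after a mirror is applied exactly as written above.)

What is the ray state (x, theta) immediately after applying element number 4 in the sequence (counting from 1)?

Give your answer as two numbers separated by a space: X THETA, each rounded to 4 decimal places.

Initial: x=9.0000 theta=0.0000
After 1 (propagate distance d=22): x=9.0000 theta=0.0000
After 2 (thin lens f=28): x=9.0000 theta=-9/28 (≈-0.3214)
After 3 (propagate distance d=32): x=-9/7 (≈-1.2857) theta=-9/28 (≈-0.3214)
After 4 (thin lens f=37): x=-9/7 (≈-1.2857) theta=-297/1036 (≈-0.2867)
Rounded to 4 decimal places: x = -1.2857, theta = -0.2867

Answer: -1.2857 -0.2867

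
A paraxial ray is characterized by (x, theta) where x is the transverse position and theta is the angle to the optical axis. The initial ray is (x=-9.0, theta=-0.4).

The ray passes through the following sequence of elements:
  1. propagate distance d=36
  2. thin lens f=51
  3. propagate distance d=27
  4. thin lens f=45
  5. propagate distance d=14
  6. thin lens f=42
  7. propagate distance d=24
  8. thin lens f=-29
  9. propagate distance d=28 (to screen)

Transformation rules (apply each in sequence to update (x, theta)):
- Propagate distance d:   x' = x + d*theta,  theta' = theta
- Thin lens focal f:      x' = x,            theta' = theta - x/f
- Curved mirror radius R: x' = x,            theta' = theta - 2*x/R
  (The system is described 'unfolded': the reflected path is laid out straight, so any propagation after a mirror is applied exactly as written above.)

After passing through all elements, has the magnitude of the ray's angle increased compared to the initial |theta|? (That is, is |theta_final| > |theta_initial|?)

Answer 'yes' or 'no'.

Initial: x=-9.0000 theta=-0.4000
After 1 (propagate distance d=36): x=-23.4000 theta=-0.4000
After 2 (thin lens f=51): x=-23.4000 theta=1/17 (≈0.0588)
After 3 (propagate distance d=27): x=-1854/85 (≈-21.8118) theta=1/17 (≈0.0588)
After 4 (thin lens f=45): x=-1854/85 (≈-21.8118) theta=231/425 (≈0.5435)
After 5 (propagate distance d=14): x=-6036/425 (≈-14.2024) theta=231/425 (≈0.5435)
After 6 (thin lens f=42): x=-6036/425 (≈-14.2024) theta=2623/2975 (≈0.8817)
After 7 (propagate distance d=24): x=828/119 (≈6.9580) theta=2623/2975 (≈0.8817)
After 8 (thin lens f=-29): x=828/119 (≈6.9580) theta=96767/86275 (≈1.1216)
After 9 (propagate distance d=28 (to screen)): x=3309776/86275 (≈38.3631) theta=96767/86275 (≈1.1216)
|theta_initial|=0.4000 |theta_final|=96767/86275 (≈1.1216) -> increased

Answer: yes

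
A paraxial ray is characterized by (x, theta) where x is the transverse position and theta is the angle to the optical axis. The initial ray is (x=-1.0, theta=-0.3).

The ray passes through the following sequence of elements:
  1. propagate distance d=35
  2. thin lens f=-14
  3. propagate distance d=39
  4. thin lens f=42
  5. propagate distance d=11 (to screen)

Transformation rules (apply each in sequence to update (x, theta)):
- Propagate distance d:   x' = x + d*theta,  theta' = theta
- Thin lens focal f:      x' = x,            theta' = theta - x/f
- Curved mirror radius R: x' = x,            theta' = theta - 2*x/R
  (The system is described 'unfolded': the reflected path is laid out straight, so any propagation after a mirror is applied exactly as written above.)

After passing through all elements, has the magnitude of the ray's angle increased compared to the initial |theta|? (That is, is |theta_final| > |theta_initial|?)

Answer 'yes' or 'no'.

Answer: no

Derivation:
Initial: x=-1.0000 theta=-0.3000
After 1 (propagate distance d=35): x=-11.5000 theta=-0.3000
After 2 (thin lens f=-14): x=-11.5000 theta=-157/140 (≈-1.1214)
After 3 (propagate distance d=39): x=-7733/140 (≈-55.2357) theta=-157/140 (≈-1.1214)
After 4 (thin lens f=42): x=-7733/140 (≈-55.2357) theta=1139/5880 (≈0.1937)
After 5 (propagate distance d=11 (to screen)): x=-312257/5880 (≈-53.1049) theta=1139/5880 (≈0.1937)
|theta_initial|=0.3000 |theta_final|=1139/5880 (≈0.1937) -> not increased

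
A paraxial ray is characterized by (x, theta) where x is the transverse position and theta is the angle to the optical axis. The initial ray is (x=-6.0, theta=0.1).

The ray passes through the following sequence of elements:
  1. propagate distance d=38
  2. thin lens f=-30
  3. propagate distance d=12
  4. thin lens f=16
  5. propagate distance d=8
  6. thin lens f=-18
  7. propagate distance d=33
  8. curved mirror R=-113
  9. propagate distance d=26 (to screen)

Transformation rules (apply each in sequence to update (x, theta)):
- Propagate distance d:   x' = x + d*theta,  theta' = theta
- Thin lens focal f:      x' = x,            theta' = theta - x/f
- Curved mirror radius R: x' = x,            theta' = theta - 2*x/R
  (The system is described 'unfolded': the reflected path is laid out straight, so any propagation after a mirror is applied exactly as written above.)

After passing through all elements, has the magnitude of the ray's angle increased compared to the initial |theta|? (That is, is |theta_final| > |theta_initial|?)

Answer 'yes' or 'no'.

Answer: yes

Derivation:
Initial: x=-6.0000 theta=0.1000
After 1 (propagate distance d=38): x=-2.2000 theta=0.1000
After 2 (thin lens f=-30): x=-2.2000 theta=2/75 (≈0.0267)
After 3 (propagate distance d=12): x=-1.8800 theta=2/75 (≈0.0267)
After 4 (thin lens f=16): x=-1.8800 theta=173/1200 (≈0.1442)
After 5 (propagate distance d=8): x=-109/150 (≈-0.7267) theta=173/1200 (≈0.1442)
After 6 (thin lens f=-18): x=-109/150 (≈-0.7267) theta=1121/10800 (≈0.1038)
After 7 (propagate distance d=33): x=1943/720 (≈2.6986) theta=1121/10800 (≈0.1038)
After 8 (curved mirror R=-113): x=1943/720 (≈2.6986) theta=184963/1220400 (≈0.1516)
After 9 (propagate distance d=26 (to screen)): x=8102423/1220400 (≈6.6392) theta=184963/1220400 (≈0.1516)
|theta_initial|=0.1000 |theta_final|=184963/1220400 (≈0.1516) -> increased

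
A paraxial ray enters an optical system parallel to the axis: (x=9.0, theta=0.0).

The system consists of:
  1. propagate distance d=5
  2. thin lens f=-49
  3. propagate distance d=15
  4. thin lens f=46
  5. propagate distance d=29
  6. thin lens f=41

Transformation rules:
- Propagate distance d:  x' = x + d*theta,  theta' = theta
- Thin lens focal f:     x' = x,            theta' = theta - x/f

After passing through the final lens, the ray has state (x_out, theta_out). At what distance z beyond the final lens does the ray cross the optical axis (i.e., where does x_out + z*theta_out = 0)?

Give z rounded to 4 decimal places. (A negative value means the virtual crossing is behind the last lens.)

Initial: x=9.0000 theta=0.0000
After 1 (propagate distance d=5): x=9.0000 theta=0.0000
After 2 (thin lens f=-49): x=9.0000 theta=9/49 (≈0.1837)
After 3 (propagate distance d=15): x=576/49 (≈11.7551) theta=9/49 (≈0.1837)
After 4 (thin lens f=46): x=576/49 (≈11.7551) theta=-81/1127 (≈-0.0719)
After 5 (propagate distance d=29): x=1557/161 (≈9.6708) theta=-81/1127 (≈-0.0719)
After 6 (thin lens f=41): x=1557/161 (≈9.6708) theta=-14220/46207 (≈-0.3077)
z_focus = -x_out/theta_out = -(1557/161)/(-14220/46207) = 49651/1580 ≈ 31.4247
Rounded to 4 decimal places: z = 31.4247

Answer: 31.4247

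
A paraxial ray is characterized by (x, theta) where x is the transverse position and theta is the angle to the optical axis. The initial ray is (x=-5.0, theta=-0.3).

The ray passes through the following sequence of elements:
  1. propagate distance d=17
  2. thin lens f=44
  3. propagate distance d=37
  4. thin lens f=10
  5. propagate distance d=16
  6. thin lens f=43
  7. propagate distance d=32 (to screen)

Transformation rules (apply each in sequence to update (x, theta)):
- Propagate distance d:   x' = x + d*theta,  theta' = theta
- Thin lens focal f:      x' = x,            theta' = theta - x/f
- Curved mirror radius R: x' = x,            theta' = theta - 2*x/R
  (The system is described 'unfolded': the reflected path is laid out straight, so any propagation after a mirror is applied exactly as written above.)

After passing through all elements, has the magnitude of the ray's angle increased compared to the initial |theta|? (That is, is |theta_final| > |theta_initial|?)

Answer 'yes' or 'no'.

Initial: x=-5.0000 theta=-0.3000
After 1 (propagate distance d=17): x=-10.1000 theta=-0.3000
After 2 (thin lens f=44): x=-10.1000 theta=-31/440 (≈-0.0705)
After 3 (propagate distance d=37): x=-5591/440 (≈-12.7068) theta=-31/440 (≈-0.0705)
After 4 (thin lens f=10): x=-5591/440 (≈-12.7068) theta=5281/4400 (≈1.2002)
After 5 (propagate distance d=16): x=14293/2200 (≈6.4968) theta=5281/4400 (≈1.2002)
After 6 (thin lens f=43): x=14293/2200 (≈6.4968) theta=198497/189200 (≈1.0491)
After 7 (propagate distance d=32 (to screen)): x=3790551/94600 (≈40.0692) theta=198497/189200 (≈1.0491)
|theta_initial|=0.3000 |theta_final|=198497/189200 (≈1.0491) -> increased

Answer: yes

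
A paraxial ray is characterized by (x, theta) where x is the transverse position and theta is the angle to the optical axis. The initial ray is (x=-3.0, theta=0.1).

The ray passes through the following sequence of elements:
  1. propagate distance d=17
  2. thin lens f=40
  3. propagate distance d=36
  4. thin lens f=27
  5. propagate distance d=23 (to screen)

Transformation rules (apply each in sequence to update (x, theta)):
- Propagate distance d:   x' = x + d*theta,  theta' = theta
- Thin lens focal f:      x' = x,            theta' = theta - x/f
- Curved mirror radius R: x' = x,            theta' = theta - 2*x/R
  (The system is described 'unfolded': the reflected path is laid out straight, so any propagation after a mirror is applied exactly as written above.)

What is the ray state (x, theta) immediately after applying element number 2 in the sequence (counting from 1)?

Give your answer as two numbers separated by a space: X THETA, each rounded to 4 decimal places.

Initial: x=-3.0000 theta=0.1000
After 1 (propagate distance d=17): x=-1.3000 theta=0.1000
After 2 (thin lens f=40): x=-1.3000 theta=0.1325
Rounded to 4 decimal places: x = -1.3000, theta = 0.1325

Answer: -1.3000 0.1325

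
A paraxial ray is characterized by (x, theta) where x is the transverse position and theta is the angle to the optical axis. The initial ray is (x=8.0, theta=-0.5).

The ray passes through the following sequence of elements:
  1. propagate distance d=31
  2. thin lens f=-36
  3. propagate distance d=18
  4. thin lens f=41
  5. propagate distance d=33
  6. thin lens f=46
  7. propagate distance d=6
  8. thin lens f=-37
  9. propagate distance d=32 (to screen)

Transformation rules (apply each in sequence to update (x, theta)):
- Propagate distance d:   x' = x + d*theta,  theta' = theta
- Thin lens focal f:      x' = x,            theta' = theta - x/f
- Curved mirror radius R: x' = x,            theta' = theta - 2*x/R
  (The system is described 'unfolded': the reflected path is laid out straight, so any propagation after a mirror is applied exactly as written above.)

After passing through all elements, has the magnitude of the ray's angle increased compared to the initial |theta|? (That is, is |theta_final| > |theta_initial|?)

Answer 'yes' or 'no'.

Initial: x=8.0000 theta=-0.5000
After 1 (propagate distance d=31): x=-7.5000 theta=-0.5000
After 2 (thin lens f=-36): x=-7.5000 theta=-17/24 (≈-0.7083)
After 3 (propagate distance d=18): x=-20.2500 theta=-17/24 (≈-0.7083)
After 4 (thin lens f=41): x=-20.2500 theta=-211/984 (≈-0.2144)
After 5 (propagate distance d=33): x=-8963/328 (≈-27.3262) theta=-211/984 (≈-0.2144)
After 6 (thin lens f=46): x=-8963/328 (≈-27.3262) theta=17183/45264 (≈0.3796)
After 7 (propagate distance d=6): x=-94483/3772 (≈-25.0485) theta=17183/45264 (≈0.3796)
After 8 (thin lens f=-37): x=-94483/3772 (≈-25.0485) theta=-498025/1674768 (≈-0.2974)
After 9 (propagate distance d=32 (to screen)): x=-14471813/418692 (≈-34.5643) theta=-498025/1674768 (≈-0.2974)
|theta_initial|=0.5000 |theta_final|=498025/1674768 (≈0.2974) -> not increased

Answer: no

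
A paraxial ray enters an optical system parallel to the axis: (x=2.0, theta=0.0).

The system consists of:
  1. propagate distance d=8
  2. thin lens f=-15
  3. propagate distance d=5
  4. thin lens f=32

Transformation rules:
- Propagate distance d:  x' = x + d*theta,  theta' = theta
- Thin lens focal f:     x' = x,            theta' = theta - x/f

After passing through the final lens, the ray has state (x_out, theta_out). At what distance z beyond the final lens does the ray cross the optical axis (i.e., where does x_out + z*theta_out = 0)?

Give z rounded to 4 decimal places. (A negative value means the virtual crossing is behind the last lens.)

Answer: -53.3333

Derivation:
Initial: x=2.0000 theta=0.0000
After 1 (propagate distance d=8): x=2.0000 theta=0.0000
After 2 (thin lens f=-15): x=2.0000 theta=2/15 (≈0.1333)
After 3 (propagate distance d=5): x=8/3 (≈2.6667) theta=2/15 (≈0.1333)
After 4 (thin lens f=32): x=8/3 (≈2.6667) theta=0.0500
z_focus = -x_out/theta_out = -(8/3)/(0.0500) = -160/3 ≈ -53.3333
Rounded to 4 decimal places: z = -53.3333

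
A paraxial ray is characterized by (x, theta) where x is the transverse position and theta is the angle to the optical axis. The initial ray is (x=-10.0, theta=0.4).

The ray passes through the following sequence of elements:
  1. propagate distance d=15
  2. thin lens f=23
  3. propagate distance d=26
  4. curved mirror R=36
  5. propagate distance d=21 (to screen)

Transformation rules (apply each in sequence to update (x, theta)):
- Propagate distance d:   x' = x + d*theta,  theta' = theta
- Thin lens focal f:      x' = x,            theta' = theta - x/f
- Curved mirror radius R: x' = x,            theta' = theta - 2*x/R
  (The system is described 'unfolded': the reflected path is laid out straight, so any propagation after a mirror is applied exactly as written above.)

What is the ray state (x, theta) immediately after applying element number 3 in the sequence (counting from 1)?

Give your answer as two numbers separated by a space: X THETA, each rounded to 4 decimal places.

Answer: 10.9217 0.5739

Derivation:
Initial: x=-10.0000 theta=0.4000
After 1 (propagate distance d=15): x=-4.0000 theta=0.4000
After 2 (thin lens f=23): x=-4.0000 theta=66/115 (≈0.5739)
After 3 (propagate distance d=26): x=1256/115 (≈10.9217) theta=66/115 (≈0.5739)
Rounded to 4 decimal places: x = 10.9217, theta = 0.5739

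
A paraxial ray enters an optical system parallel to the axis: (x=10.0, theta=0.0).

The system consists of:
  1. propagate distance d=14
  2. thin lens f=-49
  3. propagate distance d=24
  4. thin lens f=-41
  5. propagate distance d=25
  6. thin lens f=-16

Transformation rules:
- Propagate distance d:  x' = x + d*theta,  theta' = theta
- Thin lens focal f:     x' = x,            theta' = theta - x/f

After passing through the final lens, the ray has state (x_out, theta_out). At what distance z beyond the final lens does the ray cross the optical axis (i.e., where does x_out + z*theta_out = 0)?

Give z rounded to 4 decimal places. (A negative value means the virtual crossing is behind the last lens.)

Answer: -12.1936

Derivation:
Initial: x=10.0000 theta=0.0000
After 1 (propagate distance d=14): x=10.0000 theta=0.0000
After 2 (thin lens f=-49): x=10.0000 theta=10/49 (≈0.2041)
After 3 (propagate distance d=24): x=730/49 (≈14.8980) theta=10/49 (≈0.2041)
After 4 (thin lens f=-41): x=730/49 (≈14.8980) theta=1140/2009 (≈0.5674)
After 5 (propagate distance d=25): x=58430/2009 (≈29.0841) theta=1140/2009 (≈0.5674)
After 6 (thin lens f=-16): x=58430/2009 (≈29.0841) theta=935/392 (≈2.3852)
z_focus = -x_out/theta_out = -(58430/2009)/(935/392) = -93488/7667 ≈ -12.1936
Rounded to 4 decimal places: z = -12.1936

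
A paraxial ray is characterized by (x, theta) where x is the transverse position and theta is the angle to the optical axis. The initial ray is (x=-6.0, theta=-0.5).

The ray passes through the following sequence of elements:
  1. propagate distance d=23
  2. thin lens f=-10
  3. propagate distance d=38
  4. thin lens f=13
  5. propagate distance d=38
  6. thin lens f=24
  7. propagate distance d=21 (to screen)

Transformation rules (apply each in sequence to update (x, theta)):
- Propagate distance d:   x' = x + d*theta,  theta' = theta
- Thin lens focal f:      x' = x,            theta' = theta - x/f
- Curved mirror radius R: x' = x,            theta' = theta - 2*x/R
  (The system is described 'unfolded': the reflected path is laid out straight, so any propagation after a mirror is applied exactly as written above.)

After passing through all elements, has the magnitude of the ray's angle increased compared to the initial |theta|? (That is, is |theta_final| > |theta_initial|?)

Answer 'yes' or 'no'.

Initial: x=-6.0000 theta=-0.5000
After 1 (propagate distance d=23): x=-17.5000 theta=-0.5000
After 2 (thin lens f=-10): x=-17.5000 theta=-2.2500
After 3 (propagate distance d=38): x=-103.0000 theta=-2.2500
After 4 (thin lens f=13): x=-103.0000 theta=295/52 (≈5.6731)
After 5 (propagate distance d=38): x=2927/26 (≈112.5769) theta=295/52 (≈5.6731)
After 6 (thin lens f=24): x=2927/26 (≈112.5769) theta=613/624 (≈0.9824)
After 7 (propagate distance d=21 (to screen)): x=27707/208 (≈133.2067) theta=613/624 (≈0.9824)
|theta_initial|=0.5000 |theta_final|=613/624 (≈0.9824) -> increased

Answer: yes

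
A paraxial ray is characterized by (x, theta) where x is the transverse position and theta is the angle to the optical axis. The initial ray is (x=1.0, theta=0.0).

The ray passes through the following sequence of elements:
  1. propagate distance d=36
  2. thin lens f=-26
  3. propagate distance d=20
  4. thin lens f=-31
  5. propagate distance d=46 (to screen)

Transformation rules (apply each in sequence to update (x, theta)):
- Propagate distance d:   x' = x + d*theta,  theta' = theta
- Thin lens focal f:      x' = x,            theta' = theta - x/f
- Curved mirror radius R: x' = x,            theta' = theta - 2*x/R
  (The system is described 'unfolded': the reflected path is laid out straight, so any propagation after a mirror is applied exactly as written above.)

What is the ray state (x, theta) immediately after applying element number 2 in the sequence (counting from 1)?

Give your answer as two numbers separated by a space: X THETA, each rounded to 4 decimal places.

Initial: x=1.0000 theta=0.0000
After 1 (propagate distance d=36): x=1.0000 theta=0.0000
After 2 (thin lens f=-26): x=1.0000 theta=1/26 (≈0.0385)
Rounded to 4 decimal places: x = 1.0000, theta = 0.0385

Answer: 1.0000 0.0385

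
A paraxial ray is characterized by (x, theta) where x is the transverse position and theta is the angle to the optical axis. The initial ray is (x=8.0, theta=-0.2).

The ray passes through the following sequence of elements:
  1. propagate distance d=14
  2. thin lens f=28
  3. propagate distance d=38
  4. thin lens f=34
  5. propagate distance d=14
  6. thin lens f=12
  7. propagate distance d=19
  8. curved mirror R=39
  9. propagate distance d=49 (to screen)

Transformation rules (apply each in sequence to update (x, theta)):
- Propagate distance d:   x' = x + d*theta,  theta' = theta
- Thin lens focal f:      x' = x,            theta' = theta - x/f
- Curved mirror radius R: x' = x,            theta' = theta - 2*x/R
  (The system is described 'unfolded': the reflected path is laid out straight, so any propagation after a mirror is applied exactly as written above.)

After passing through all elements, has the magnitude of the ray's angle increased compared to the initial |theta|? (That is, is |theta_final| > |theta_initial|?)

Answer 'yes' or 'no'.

Initial: x=8.0000 theta=-0.2000
After 1 (propagate distance d=14): x=5.2000 theta=-0.2000
After 2 (thin lens f=28): x=5.2000 theta=-27/70 (≈-0.3857)
After 3 (propagate distance d=38): x=-331/35 (≈-9.4571) theta=-27/70 (≈-0.3857)
After 4 (thin lens f=34): x=-331/35 (≈-9.4571) theta=-64/595 (≈-0.1076)
After 5 (propagate distance d=14): x=-6523/595 (≈-10.9630) theta=-64/595 (≈-0.1076)
After 6 (thin lens f=12): x=-6523/595 (≈-10.9630) theta=1151/1428 (≈0.8060)
After 7 (propagate distance d=19): x=31069/7140 (≈4.3514) theta=1151/1428 (≈0.8060)
After 8 (curved mirror R=39): x=31069/7140 (≈4.3514) theta=162307/278460 (≈0.5829)
After 9 (propagate distance d=49 (to screen)): x=269551/8190 (≈32.9122) theta=162307/278460 (≈0.5829)
|theta_initial|=0.2000 |theta_final|=162307/278460 (≈0.5829) -> increased

Answer: yes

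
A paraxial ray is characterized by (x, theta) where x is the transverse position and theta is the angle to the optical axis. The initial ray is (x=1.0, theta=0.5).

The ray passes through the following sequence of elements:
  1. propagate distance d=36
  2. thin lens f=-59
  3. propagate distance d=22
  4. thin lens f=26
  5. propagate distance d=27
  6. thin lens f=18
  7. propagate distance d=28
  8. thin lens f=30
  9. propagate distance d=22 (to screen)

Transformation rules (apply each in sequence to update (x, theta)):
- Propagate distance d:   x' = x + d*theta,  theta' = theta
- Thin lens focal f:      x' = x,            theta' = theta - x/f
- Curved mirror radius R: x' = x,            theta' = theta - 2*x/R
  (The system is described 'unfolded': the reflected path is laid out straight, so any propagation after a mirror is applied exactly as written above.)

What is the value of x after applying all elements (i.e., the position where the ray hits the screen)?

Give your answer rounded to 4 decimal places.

Initial: x=1.0000 theta=0.5000
After 1 (propagate distance d=36): x=19.0000 theta=0.5000
After 2 (thin lens f=-59): x=19.0000 theta=97/118 (≈0.8220)
After 3 (propagate distance d=22): x=2188/59 (≈37.0847) theta=97/118 (≈0.8220)
After 4 (thin lens f=26): x=2188/59 (≈37.0847) theta=-927/1534 (≈-0.6043)
After 5 (propagate distance d=27): x=31859/1534 (≈20.7686) theta=-927/1534 (≈-0.6043)
After 6 (thin lens f=18): x=31859/1534 (≈20.7686) theta=-48545/27612 (≈-1.7581)
After 7 (propagate distance d=28): x=-30223/1062 (≈-28.4586) theta=-48545/27612 (≈-1.7581)
After 8 (thin lens f=30): x=-30223/1062 (≈-28.4586) theta=-83819/103545 (≈-0.8095)
After 9 (propagate distance d=22 (to screen)): x=-9581521/207090 (≈-46.2674) theta=-83819/103545 (≈-0.8095)
Rounded to 4 decimal places: x = -46.2674

Answer: -46.2674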